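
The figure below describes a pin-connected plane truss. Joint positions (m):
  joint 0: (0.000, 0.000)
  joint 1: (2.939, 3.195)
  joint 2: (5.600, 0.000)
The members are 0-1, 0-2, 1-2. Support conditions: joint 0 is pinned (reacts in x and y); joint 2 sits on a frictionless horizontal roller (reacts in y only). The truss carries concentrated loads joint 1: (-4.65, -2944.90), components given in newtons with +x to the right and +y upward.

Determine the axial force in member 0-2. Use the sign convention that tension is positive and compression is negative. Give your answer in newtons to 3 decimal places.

1285.020

N=3 nodes, M=3 members, R=3 reactions → 2N=6, M+R=6
member 0 (0-1): L=4.3412, (cx,cy)=(0.6770,0.7360)
member 1 (0-2): L=5.6000, (cx,cy)=(1.0000,0.0000)
member 2 (1-2): L=4.1580, (cx,cy)=(0.6400,-0.7684)
solve A·x = −loads:
  F[0-1] = -1904.9597 N (compression)
  F[0-2] = +1285.0203 N (tension)
  F[1-2] = -2007.9338 N (compression)
  Rx@0 = +4.6500 N
  Ry@0 = +1402.0064 N
  Ry@2 = +1542.8936 N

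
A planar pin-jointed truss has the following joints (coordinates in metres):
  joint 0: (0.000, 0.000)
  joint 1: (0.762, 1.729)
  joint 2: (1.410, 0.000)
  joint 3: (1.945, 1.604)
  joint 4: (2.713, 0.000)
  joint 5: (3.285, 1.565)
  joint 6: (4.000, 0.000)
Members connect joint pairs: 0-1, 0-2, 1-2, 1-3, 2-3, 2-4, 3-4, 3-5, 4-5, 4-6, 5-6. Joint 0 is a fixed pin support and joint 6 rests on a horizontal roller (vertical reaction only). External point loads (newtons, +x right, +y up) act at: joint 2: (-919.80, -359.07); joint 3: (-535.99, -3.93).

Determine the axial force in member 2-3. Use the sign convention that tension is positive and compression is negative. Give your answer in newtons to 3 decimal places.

N=7 nodes, M=11 members, R=3 reactions → 2N=14, M+R=14
member 0 (0-1): L=1.8895, (cx,cy)=(0.4033,0.9151)
member 1 (0-2): L=1.4100, (cx,cy)=(1.0000,0.0000)
member 2 (1-2): L=1.8464, (cx,cy)=(0.3509,-0.9364)
member 3 (1-3): L=1.1896, (cx,cy)=(0.9945,-0.1051)
member 4 (2-3): L=1.6909, (cx,cy)=(0.3164,0.9486)
member 5 (2-4): L=1.3030, (cx,cy)=(1.0000,0.0000)
member 6 (3-4): L=1.7784, (cx,cy)=(0.4319,-0.9019)
member 7 (3-5): L=1.3406, (cx,cy)=(0.9996,-0.0291)
member 8 (4-5): L=1.6663, (cx,cy)=(0.3433,0.9392)
member 9 (4-6): L=1.2870, (cx,cy)=(1.0000,0.0000)
member 10 (5-6): L=1.7206, (cx,cy)=(0.4156,-0.9096)
solve A·x = −loads:
  F[0-1] = -491.1618 N (compression)
  F[0-2] = -1257.7102 N (compression)
  F[1-2] = +523.0418 N (tension)
  F[1-3] = -383.7635 N (compression)
  F[2-3] = -137.7829 N (compression)
  F[2-4] = -110.7559 N (compression)
  F[3-4] = +93.5774 N (tension)
  F[3-5] = +70.3739 N (tension)
  F[4-5] = -89.8623 N (compression)
  F[4-6] = -39.4958 N (compression)
  F[5-6] = +95.0438 N (tension)
  Rx@0 = +1455.7900 N
  Ry@0 = +449.4489 N
  Ry@6 = -86.4489 N

-137.783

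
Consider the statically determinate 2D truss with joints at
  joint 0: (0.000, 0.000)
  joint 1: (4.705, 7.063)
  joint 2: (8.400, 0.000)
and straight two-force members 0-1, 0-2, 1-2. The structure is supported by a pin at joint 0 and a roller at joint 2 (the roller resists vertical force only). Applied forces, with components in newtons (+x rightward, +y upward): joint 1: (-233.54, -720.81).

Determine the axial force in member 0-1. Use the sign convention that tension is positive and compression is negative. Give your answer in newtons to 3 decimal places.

N=3 nodes, M=3 members, R=3 reactions → 2N=6, M+R=6
member 0 (0-1): L=8.4866, (cx,cy)=(0.5544,0.8322)
member 1 (0-2): L=8.4000, (cx,cy)=(1.0000,0.0000)
member 2 (1-2): L=7.9711, (cx,cy)=(0.4635,-0.8861)
solve A·x = −loads:
  F[0-1] = -616.9288 N (compression)
  F[0-2] = +108.4860 N (tension)
  F[1-2] = -234.0342 N (compression)
  Rx@0 = +233.5400 N
  Ry@0 = +513.4388 N
  Ry@2 = +207.3712 N

-616.929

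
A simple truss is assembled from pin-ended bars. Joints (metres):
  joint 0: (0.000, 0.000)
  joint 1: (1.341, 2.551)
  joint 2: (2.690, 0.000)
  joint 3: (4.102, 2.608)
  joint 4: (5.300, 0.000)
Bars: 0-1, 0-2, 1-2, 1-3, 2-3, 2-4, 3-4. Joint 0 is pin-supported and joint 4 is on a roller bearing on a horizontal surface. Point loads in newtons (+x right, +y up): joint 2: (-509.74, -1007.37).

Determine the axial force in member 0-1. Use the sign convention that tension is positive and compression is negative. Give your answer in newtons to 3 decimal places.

N=5 nodes, M=7 members, R=3 reactions → 2N=10, M+R=10
member 0 (0-1): L=2.8820, (cx,cy)=(0.4653,0.8852)
member 1 (0-2): L=2.6900, (cx,cy)=(1.0000,0.0000)
member 2 (1-2): L=2.8857, (cx,cy)=(0.4675,-0.8840)
member 3 (1-3): L=2.7616, (cx,cy)=(0.9998,0.0206)
member 4 (2-3): L=2.9657, (cx,cy)=(0.4761,0.8794)
member 5 (2-4): L=2.6100, (cx,cy)=(1.0000,0.0000)
member 6 (3-4): L=2.8700, (cx,cy)=(0.4174,-0.9087)
solve A·x = −loads:
  F[0-1] = -560.4490 N (compression)
  F[0-2] = -248.9614 N (compression)
  F[1-2] = +549.0899 N (tension)
  F[1-3] = -517.5740 N (compression)
  F[2-3] = +593.5626 N (tension)
  F[2-4] = +234.8630 N (tension)
  F[3-4] = -562.6507 N (compression)
  Rx@0 = +509.7400 N
  Ry@0 = +496.0822 N
  Ry@4 = +511.2878 N

-560.449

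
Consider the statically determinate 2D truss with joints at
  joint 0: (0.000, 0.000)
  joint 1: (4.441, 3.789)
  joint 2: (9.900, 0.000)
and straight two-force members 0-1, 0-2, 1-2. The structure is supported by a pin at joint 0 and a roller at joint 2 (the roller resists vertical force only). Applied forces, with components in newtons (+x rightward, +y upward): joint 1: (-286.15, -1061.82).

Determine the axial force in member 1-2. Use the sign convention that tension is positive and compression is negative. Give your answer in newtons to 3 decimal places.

N=3 nodes, M=3 members, R=3 reactions → 2N=6, M+R=6
member 0 (0-1): L=5.8377, (cx,cy)=(0.7607,0.6491)
member 1 (0-2): L=9.9000, (cx,cy)=(1.0000,0.0000)
member 2 (1-2): L=6.6451, (cx,cy)=(0.8215,-0.5702)
solve A·x = −loads:
  F[0-1] = -1070.8191 N (compression)
  F[0-2] = +528.4670 N (tension)
  F[1-2] = -643.2881 N (compression)
  Rx@0 = +286.1500 N
  Ry@0 = +695.0200 N
  Ry@2 = +366.8000 N

-643.288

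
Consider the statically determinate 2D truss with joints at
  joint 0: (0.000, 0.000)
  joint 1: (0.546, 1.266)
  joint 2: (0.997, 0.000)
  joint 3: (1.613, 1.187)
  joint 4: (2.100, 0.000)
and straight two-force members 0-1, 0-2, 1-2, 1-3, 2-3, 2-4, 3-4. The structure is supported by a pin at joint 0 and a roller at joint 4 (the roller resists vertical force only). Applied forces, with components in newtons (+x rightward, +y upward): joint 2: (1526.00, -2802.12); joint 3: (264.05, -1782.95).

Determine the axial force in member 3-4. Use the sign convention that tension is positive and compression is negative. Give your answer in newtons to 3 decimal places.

-3079.534

N=5 nodes, M=7 members, R=3 reactions → 2N=10, M+R=10
member 0 (0-1): L=1.3787, (cx,cy)=(0.3960,0.9182)
member 1 (0-2): L=0.9970, (cx,cy)=(1.0000,0.0000)
member 2 (1-2): L=1.3439, (cx,cy)=(0.3356,-0.9420)
member 3 (1-3): L=1.0699, (cx,cy)=(0.9973,-0.0738)
member 4 (2-3): L=1.3373, (cx,cy)=(0.4606,0.8876)
member 5 (2-4): L=1.1030, (cx,cy)=(1.0000,0.0000)
member 6 (3-4): L=1.2830, (cx,cy)=(0.3796,-0.9252)
solve A·x = −loads:
  F[0-1] = -1890.5726 N (compression)
  F[0-2] = +2538.7530 N (tension)
  F[1-2] = +1953.2339 N (tension)
  F[1-3] = -1408.0168 N (compression)
  F[2-3] = +1083.9979 N (tension)
  F[2-4] = +1168.9093 N (tension)
  F[3-4] = -3079.5337 N (compression)
  Rx@0 = -1790.0500 N
  Ry@0 = +1736.0036 N
  Ry@4 = +2849.0664 N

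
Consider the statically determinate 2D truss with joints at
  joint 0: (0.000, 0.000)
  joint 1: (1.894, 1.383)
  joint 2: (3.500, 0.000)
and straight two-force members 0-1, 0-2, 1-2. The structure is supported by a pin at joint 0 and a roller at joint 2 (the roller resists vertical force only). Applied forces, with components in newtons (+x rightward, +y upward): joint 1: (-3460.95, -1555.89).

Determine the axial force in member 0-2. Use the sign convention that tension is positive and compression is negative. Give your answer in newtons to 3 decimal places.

N=3 nodes, M=3 members, R=3 reactions → 2N=6, M+R=6
member 0 (0-1): L=2.3452, (cx,cy)=(0.8076,0.5897)
member 1 (0-2): L=3.5000, (cx,cy)=(1.0000,0.0000)
member 2 (1-2): L=2.1194, (cx,cy)=(0.7578,-0.6525)
solve A·x = −loads:
  F[0-1] = -3529.6595 N (compression)
  F[0-2] = -610.3623 N (compression)
  F[1-2] = +805.4868 N (tension)
  Rx@0 = +3460.9500 N
  Ry@0 = +2081.5009 N
  Ry@2 = -525.6109 N

-610.362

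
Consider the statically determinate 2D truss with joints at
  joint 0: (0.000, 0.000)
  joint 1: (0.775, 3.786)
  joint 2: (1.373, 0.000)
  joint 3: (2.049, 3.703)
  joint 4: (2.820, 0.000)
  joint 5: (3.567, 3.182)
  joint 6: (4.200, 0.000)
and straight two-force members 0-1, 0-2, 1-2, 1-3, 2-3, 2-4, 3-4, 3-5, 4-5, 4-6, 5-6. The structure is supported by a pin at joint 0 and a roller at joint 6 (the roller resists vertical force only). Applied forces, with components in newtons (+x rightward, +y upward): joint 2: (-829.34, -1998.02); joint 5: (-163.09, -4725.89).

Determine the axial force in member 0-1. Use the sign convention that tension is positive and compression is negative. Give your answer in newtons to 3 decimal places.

-2225.896

N=7 nodes, M=11 members, R=3 reactions → 2N=14, M+R=14
member 0 (0-1): L=3.8645, (cx,cy)=(0.2005,0.9797)
member 1 (0-2): L=1.3730, (cx,cy)=(1.0000,0.0000)
member 2 (1-2): L=3.8329, (cx,cy)=(0.1560,-0.9878)
member 3 (1-3): L=1.2767, (cx,cy)=(0.9979,-0.0650)
member 4 (2-3): L=3.7642, (cx,cy)=(0.1796,0.9837)
member 5 (2-4): L=1.4470, (cx,cy)=(1.0000,0.0000)
member 6 (3-4): L=3.7824, (cx,cy)=(0.2038,-0.9790)
member 7 (3-5): L=1.6049, (cx,cy)=(0.9458,-0.3246)
member 8 (4-5): L=3.2685, (cx,cy)=(0.2285,0.9735)
member 9 (4-6): L=1.3800, (cx,cy)=(1.0000,0.0000)
member 10 (5-6): L=3.2444, (cx,cy)=(0.1951,-0.9808)
solve A·x = −loads:
  F[0-1] = -2225.8963 N (compression)
  F[0-2] = -546.0421 N (compression)
  F[1-2] = +2260.4142 N (tension)
  F[1-3] = -800.7430 N (compression)
  F[2-3] = -238.5933 N (compression)
  F[2-4] = +678.8073 N (tension)
  F[3-4] = +518.7960 N (tension)
  F[3-5] = -1001.9089 N (compression)
  F[4-5] = -521.7116 N (compression)
  F[4-6] = +903.7921 N (tension)
  F[5-6] = -4632.2572 N (compression)
  Rx@0 = +992.4300 N
  Ry@0 = +2180.6770 N
  Ry@6 = +4543.2330 N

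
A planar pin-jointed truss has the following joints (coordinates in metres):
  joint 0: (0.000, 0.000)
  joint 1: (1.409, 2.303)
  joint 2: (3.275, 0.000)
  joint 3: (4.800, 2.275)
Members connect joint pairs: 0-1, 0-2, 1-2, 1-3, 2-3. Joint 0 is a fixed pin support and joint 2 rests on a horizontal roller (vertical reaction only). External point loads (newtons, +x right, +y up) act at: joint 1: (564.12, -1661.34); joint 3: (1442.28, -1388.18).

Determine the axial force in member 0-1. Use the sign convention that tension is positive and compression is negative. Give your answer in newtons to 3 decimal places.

N=4 nodes, M=5 members, R=3 reactions → 2N=8, M+R=8
member 0 (0-1): L=2.6998, (cx,cy)=(0.5219,0.8530)
member 1 (0-2): L=3.2750, (cx,cy)=(1.0000,0.0000)
member 2 (1-2): L=2.9641, (cx,cy)=(0.6295,-0.7770)
member 3 (1-3): L=3.3911, (cx,cy)=(1.0000,-0.0083)
member 4 (2-3): L=2.7388, (cx,cy)=(0.5568,0.8306)
solve A·x = −loads:
  F[0-1] = +1287.6694 N (tension)
  F[0-2] = +1334.3854 N (tension)
  F[1-2] = -3577.0086 N (compression)
  F[1-3] = +2359.8374 N (tension)
  F[2-3] = -1647.7531 N (compression)
  Rx@0 = -2006.4000 N
  Ry@0 = -1098.4029 N
  Ry@2 = +4147.9229 N

1287.669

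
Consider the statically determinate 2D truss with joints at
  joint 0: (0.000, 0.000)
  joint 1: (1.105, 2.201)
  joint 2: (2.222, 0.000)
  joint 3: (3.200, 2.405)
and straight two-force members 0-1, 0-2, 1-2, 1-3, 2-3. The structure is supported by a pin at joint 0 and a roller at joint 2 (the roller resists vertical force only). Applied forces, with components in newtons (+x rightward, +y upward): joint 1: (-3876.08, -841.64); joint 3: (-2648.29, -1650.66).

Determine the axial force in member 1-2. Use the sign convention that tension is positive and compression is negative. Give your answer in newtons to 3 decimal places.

N=4 nodes, M=5 members, R=3 reactions → 2N=8, M+R=8
member 0 (0-1): L=2.4628, (cx,cy)=(0.4487,0.8937)
member 1 (0-2): L=2.2220, (cx,cy)=(1.0000,0.0000)
member 2 (1-2): L=2.4682, (cx,cy)=(0.4526,-0.8917)
member 3 (1-3): L=2.1049, (cx,cy)=(0.9953,0.0969)
member 4 (2-3): L=2.5962, (cx,cy)=(0.3767,0.9263)
solve A·x = −loads:
  F[0-1] = -7163.9760 N (compression)
  F[0-2] = -3310.0749 N (compression)
  F[1-2] = +6011.0970 N (tension)
  F[1-3] = -2068.2951 N (compression)
  F[2-3] = -1565.5311 N (compression)
  Rx@0 = +6524.3700 N
  Ry@0 = +6402.4104 N
  Ry@2 = -3910.1104 N

6011.097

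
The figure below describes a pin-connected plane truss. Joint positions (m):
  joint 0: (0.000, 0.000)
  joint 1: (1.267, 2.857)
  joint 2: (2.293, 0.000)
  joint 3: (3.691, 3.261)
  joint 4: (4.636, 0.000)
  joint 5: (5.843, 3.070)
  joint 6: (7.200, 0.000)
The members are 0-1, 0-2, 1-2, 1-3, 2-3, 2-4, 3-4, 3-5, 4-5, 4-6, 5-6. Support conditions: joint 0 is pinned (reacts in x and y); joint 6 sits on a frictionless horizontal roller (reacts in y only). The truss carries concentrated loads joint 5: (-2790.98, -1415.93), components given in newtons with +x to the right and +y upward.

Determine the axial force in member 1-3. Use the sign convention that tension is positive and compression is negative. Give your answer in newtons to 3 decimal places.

N=7 nodes, M=11 members, R=3 reactions → 2N=14, M+R=14
member 0 (0-1): L=3.1253, (cx,cy)=(0.4054,0.9141)
member 1 (0-2): L=2.2930, (cx,cy)=(1.0000,0.0000)
member 2 (1-2): L=3.0356, (cx,cy)=(0.3380,-0.9412)
member 3 (1-3): L=2.4574, (cx,cy)=(0.9864,0.1644)
member 4 (2-3): L=3.5480, (cx,cy)=(0.3940,0.9191)
member 5 (2-4): L=2.3430, (cx,cy)=(1.0000,0.0000)
member 6 (3-4): L=3.3952, (cx,cy)=(0.2783,-0.9605)
member 7 (3-5): L=2.1605, (cx,cy)=(0.9961,-0.0884)
member 8 (4-5): L=3.2987, (cx,cy)=(0.3659,0.9307)
member 9 (4-6): L=2.5640, (cx,cy)=(1.0000,0.0000)
member 10 (5-6): L=3.3565, (cx,cy)=(0.4043,-0.9146)
solve A·x = −loads:
  F[0-1] = -1593.7434 N (compression)
  F[0-2] = -2144.8826 N (compression)
  F[1-2] = +1352.6288 N (tension)
  F[1-3] = -1118.4831 N (compression)
  F[2-3] = -1385.0800 N (compression)
  F[2-4] = -1141.9640 N (compression)
  F[3-4] = +1713.2922 N (tension)
  F[3-5] = -2134.2454 N (compression)
  F[4-5] = -1768.2037 N (compression)
  F[4-6] = -18.1123 N (compression)
  F[5-6] = +44.8009 N (tension)
  Rx@0 = +2790.9800 N
  Ry@0 = +1456.9063 N
  Ry@6 = -40.9763 N

-1118.483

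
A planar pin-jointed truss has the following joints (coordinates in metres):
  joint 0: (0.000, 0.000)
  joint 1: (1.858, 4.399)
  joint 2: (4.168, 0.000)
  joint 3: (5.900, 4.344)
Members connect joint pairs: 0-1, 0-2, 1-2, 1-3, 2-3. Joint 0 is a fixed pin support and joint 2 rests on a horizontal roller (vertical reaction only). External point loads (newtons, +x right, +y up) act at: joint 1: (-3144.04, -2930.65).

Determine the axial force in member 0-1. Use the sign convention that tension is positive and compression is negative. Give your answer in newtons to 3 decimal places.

-5365.302

N=4 nodes, M=5 members, R=3 reactions → 2N=8, M+R=8
member 0 (0-1): L=4.7753, (cx,cy)=(0.3891,0.9212)
member 1 (0-2): L=4.1680, (cx,cy)=(1.0000,0.0000)
member 2 (1-2): L=4.9686, (cx,cy)=(0.4649,-0.8854)
member 3 (1-3): L=4.0424, (cx,cy)=(0.9999,-0.0136)
member 4 (2-3): L=4.6766, (cx,cy)=(0.3704,0.9289)
solve A·x = −loads:
  F[0-1] = -5365.3018 N (compression)
  F[0-2] = -1056.4731 N (compression)
  F[1-2] = +2272.3922 N (tension)
  F[1-3] = -0.0000 N (compression)
  F[2-3] = +0.0000 N (tension)
  Rx@0 = +3144.0400 N
  Ry@0 = +4942.5224 N
  Ry@2 = -2011.8724 N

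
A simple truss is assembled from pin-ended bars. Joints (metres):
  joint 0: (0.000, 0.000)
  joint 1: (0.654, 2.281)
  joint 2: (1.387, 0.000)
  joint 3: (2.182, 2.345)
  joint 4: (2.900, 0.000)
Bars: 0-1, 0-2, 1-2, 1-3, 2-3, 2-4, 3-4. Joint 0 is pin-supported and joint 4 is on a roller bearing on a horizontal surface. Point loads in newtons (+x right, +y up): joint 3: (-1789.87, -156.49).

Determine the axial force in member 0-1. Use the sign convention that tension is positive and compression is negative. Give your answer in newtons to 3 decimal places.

N=5 nodes, M=7 members, R=3 reactions → 2N=10, M+R=10
member 0 (0-1): L=2.3729, (cx,cy)=(0.2756,0.9613)
member 1 (0-2): L=1.3870, (cx,cy)=(1.0000,0.0000)
member 2 (1-2): L=2.3959, (cx,cy)=(0.3059,-0.9521)
member 3 (1-3): L=1.5293, (cx,cy)=(0.9991,0.0418)
member 4 (2-3): L=2.4761, (cx,cy)=(0.3211,0.9471)
member 5 (2-4): L=1.5130, (cx,cy)=(1.0000,0.0000)
member 6 (3-4): L=2.4525, (cx,cy)=(0.2928,-0.9562)
solve A·x = −loads:
  F[0-1] = -1545.9466 N (compression)
  F[0-2] = -1363.7892 N (compression)
  F[1-2] = +1521.6896 N (tension)
  F[1-3] = -892.4107 N (compression)
  F[2-3] = -1529.7150 N (compression)
  F[2-4] = -407.0955 N (compression)
  F[3-4] = +1390.5076 N (tension)
  Rx@0 = +1789.8700 N
  Ry@0 = +1486.0707 N
  Ry@4 = -1329.5807 N

-1545.947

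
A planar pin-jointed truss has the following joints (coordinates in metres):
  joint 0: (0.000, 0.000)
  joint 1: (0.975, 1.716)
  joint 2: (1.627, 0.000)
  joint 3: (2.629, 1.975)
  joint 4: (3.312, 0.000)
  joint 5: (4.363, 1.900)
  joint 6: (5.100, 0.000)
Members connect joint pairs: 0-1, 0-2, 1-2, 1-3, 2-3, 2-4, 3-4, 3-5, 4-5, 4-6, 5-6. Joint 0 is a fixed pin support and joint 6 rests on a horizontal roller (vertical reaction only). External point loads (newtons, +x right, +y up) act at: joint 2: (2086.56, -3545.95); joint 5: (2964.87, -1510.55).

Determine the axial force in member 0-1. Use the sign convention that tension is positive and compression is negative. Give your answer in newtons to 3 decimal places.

N=7 nodes, M=11 members, R=3 reactions → 2N=14, M+R=14
member 0 (0-1): L=1.9736, (cx,cy)=(0.4940,0.8695)
member 1 (0-2): L=1.6270, (cx,cy)=(1.0000,0.0000)
member 2 (1-2): L=1.8357, (cx,cy)=(0.3552,-0.9348)
member 3 (1-3): L=1.6742, (cx,cy)=(0.9880,0.1547)
member 4 (2-3): L=2.2146, (cx,cy)=(0.4524,0.8918)
member 5 (2-4): L=1.6850, (cx,cy)=(1.0000,0.0000)
member 6 (3-4): L=2.0898, (cx,cy)=(0.3268,-0.9451)
member 7 (3-5): L=1.7356, (cx,cy)=(0.9991,-0.0432)
member 8 (4-5): L=2.1713, (cx,cy)=(0.4840,0.8750)
member 9 (4-6): L=1.7880, (cx,cy)=(1.0000,0.0000)
member 10 (5-6): L=2.0379, (cx,cy)=(0.3616,-0.9323)
solve A·x = −loads:
  F[0-1] = -1757.9398 N (compression)
  F[0-2] = +5919.8688 N (tension)
  F[1-2] = +1405.9384 N (tension)
  F[1-3] = -1384.4675 N (compression)
  F[2-3] = +2502.4661 N (tension)
  F[2-4] = +3200.4443 N (tension)
  F[3-4] = -2156.2019 N (compression)
  F[3-5] = +469.5783 N (tension)
  F[4-5] = +2328.7782 N (tension)
  F[4-6] = +1368.5111 N (tension)
  F[5-6] = -3784.1701 N (compression)
  Rx@0 = -5051.4300 N
  Ry@0 = +1528.4523 N
  Ry@6 = +3528.0477 N

-1757.940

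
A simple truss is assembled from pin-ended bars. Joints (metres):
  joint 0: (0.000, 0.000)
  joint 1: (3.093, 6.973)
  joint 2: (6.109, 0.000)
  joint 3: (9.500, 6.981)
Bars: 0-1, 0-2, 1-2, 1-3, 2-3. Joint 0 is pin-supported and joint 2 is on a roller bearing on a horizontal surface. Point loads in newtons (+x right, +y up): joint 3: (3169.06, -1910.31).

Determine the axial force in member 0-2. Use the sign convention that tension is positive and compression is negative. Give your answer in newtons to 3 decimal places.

N=4 nodes, M=5 members, R=3 reactions → 2N=8, M+R=8
member 0 (0-1): L=7.6282, (cx,cy)=(0.4055,0.9141)
member 1 (0-2): L=6.1090, (cx,cy)=(1.0000,0.0000)
member 2 (1-2): L=7.5973, (cx,cy)=(0.3970,-0.9178)
member 3 (1-3): L=6.4070, (cx,cy)=(1.0000,0.0012)
member 4 (2-3): L=7.7610, (cx,cy)=(0.4369,0.8995)
solve A·x = −loads:
  F[0-1] = +5121.7023 N (tension)
  F[0-2] = +1092.3665 N (tension)
  F[1-2] = -5095.3818 N (compression)
  F[1-3] = +4099.4770 N (tension)
  F[2-3] = -2129.4453 N (compression)
  Rx@0 = -3169.0600 N
  Ry@0 = -4681.7923 N
  Ry@2 = +6592.1023 N

1092.367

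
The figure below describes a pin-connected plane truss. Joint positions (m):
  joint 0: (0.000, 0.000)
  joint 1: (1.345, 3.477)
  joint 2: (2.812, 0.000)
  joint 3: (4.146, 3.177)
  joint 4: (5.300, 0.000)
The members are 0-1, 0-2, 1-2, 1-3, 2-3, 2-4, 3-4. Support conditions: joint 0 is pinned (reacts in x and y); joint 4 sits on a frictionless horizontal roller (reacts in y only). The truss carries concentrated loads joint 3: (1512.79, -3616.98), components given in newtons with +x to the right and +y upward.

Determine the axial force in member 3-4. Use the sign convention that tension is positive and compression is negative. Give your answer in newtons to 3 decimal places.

-3975.098

N=5 nodes, M=7 members, R=3 reactions → 2N=10, M+R=10
member 0 (0-1): L=3.7281, (cx,cy)=(0.3608,0.9327)
member 1 (0-2): L=2.8120, (cx,cy)=(1.0000,0.0000)
member 2 (1-2): L=3.7738, (cx,cy)=(0.3887,-0.9214)
member 3 (1-3): L=2.8170, (cx,cy)=(0.9943,-0.1065)
member 4 (2-3): L=3.4457, (cx,cy)=(0.3871,0.9220)
member 5 (2-4): L=2.4880, (cx,cy)=(1.0000,0.0000)
member 6 (3-4): L=3.3801, (cx,cy)=(0.3414,-0.9399)
solve A·x = −loads:
  F[0-1] = +127.8842 N (tension)
  F[0-2] = +1466.6525 N (tension)
  F[1-2] = -141.1968 N (compression)
  F[1-3] = +101.6030 N (tension)
  F[2-3] = +141.0947 N (tension)
  F[2-4] = +1357.1401 N (tension)
  F[3-4] = -3975.0981 N (compression)
  Rx@0 = -1512.7900 N
  Ry@0 = -119.2715 N
  Ry@4 = +3736.2515 N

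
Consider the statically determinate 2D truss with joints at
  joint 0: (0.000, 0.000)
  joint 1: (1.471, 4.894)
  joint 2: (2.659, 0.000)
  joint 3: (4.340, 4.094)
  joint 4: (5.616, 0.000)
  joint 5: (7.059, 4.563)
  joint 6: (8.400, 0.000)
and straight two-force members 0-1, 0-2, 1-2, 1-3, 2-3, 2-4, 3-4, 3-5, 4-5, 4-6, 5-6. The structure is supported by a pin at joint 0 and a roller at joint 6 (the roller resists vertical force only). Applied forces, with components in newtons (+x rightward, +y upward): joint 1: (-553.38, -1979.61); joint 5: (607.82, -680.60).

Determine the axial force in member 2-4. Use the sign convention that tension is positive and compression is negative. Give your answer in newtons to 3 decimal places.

397.042

N=7 nodes, M=11 members, R=3 reactions → 2N=14, M+R=14
member 0 (0-1): L=5.1103, (cx,cy)=(0.2879,0.9577)
member 1 (0-2): L=2.6590, (cx,cy)=(1.0000,0.0000)
member 2 (1-2): L=5.0361, (cx,cy)=(0.2359,-0.9718)
member 3 (1-3): L=2.9784, (cx,cy)=(0.9633,-0.2686)
member 4 (2-3): L=4.4257, (cx,cy)=(0.3798,0.9251)
member 5 (2-4): L=2.9570, (cx,cy)=(1.0000,0.0000)
member 6 (3-4): L=4.2882, (cx,cy)=(0.2976,-0.9547)
member 7 (3-5): L=2.7592, (cx,cy)=(0.9854,0.1700)
member 8 (4-5): L=4.7857, (cx,cy)=(0.3015,0.9535)
member 9 (4-6): L=2.7840, (cx,cy)=(1.0000,0.0000)
member 10 (5-6): L=4.7560, (cx,cy)=(0.2820,-0.9594)
solve A·x = −loads:
  F[0-1] = -1810.4556 N (compression)
  F[0-2] = +575.5806 N (tension)
  F[1-2] = -281.2040 N (compression)
  F[1-3] = +102.3347 N (tension)
  F[2-3] = +295.4067 N (tension)
  F[2-4] = +397.0418 N (tension)
  F[3-4] = -208.1690 N (compression)
  F[3-5] = +276.7479 N (tension)
  F[4-5] = +208.4407 N (tension)
  F[4-6] = +272.2501 N (tension)
  F[5-6] = -965.5581 N (compression)
  Rx@0 = -54.4400 N
  Ry@0 = +1733.8287 N
  Ry@6 = +926.3813 N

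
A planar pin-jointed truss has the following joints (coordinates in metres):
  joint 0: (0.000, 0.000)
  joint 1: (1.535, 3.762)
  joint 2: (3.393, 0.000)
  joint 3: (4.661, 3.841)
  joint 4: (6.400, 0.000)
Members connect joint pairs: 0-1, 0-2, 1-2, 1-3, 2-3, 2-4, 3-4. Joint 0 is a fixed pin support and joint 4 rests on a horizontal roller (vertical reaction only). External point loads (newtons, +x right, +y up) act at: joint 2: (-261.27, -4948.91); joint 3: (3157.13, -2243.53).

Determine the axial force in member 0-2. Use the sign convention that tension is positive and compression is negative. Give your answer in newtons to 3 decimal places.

N=5 nodes, M=7 members, R=3 reactions → 2N=10, M+R=10
member 0 (0-1): L=4.0631, (cx,cy)=(0.3778,0.9259)
member 1 (0-2): L=3.3930, (cx,cy)=(1.0000,0.0000)
member 2 (1-2): L=4.1958, (cx,cy)=(0.4428,-0.8966)
member 3 (1-3): L=3.1270, (cx,cy)=(0.9997,0.0253)
member 4 (2-3): L=4.0449, (cx,cy)=(0.3135,0.9496)
member 5 (2-4): L=3.0070, (cx,cy)=(1.0000,0.0000)
member 6 (3-4): L=4.2163, (cx,cy)=(0.4124,-0.9110)
solve A·x = −loads:
  F[0-1] = -1123.2982 N (compression)
  F[0-2] = +3320.2301 N (tension)
  F[1-2] = +1133.8704 N (tension)
  F[1-3] = -926.7697 N (compression)
  F[2-3] = +4141.0026 N (tension)
  F[2-4] = +2785.4731 N (tension)
  F[3-4] = -6753.5720 N (compression)
  Rx@0 = -2895.8600 N
  Ry@0 = +1040.0523 N
  Ry@4 = +6152.3877 N

3320.230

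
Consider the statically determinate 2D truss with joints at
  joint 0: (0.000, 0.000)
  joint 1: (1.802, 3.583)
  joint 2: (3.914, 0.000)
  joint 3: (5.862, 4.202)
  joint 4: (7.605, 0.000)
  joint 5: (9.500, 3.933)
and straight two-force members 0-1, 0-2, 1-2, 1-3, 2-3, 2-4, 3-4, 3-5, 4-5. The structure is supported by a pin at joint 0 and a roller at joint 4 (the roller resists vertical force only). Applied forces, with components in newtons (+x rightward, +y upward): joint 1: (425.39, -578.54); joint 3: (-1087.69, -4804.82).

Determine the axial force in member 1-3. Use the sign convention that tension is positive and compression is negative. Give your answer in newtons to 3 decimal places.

-2048.536

N=6 nodes, M=9 members, R=3 reactions → 2N=12, M+R=12
member 0 (0-1): L=4.0106, (cx,cy)=(0.4493,0.8934)
member 1 (0-2): L=3.9140, (cx,cy)=(1.0000,0.0000)
member 2 (1-2): L=4.1591, (cx,cy)=(0.5078,-0.8615)
member 3 (1-3): L=4.1069, (cx,cy)=(0.9886,0.1507)
member 4 (2-3): L=4.6316, (cx,cy)=(0.4206,0.9073)
member 5 (2-4): L=3.6910, (cx,cy)=(1.0000,0.0000)
member 6 (3-4): L=4.5492, (cx,cy)=(0.3831,-0.9237)
member 7 (3-5): L=3.6479, (cx,cy)=(0.9973,-0.0737)
member 8 (4-5): L=4.3657, (cx,cy)=(0.4341,0.9009)
solve A·x = −loads:
  F[0-1] = -2175.1654 N (compression)
  F[0-2] = +315.0166 N (tension)
  F[1-2] = +1225.7395 N (tension)
  F[1-3] = -2048.5360 N (compression)
  F[2-3] = -1163.8968 N (compression)
  F[2-4] = +1426.9687 N (tension)
  F[3-4] = -3724.3306 N (compression)
  F[3-5] = -0.0000 N (compression)
  F[4-5] = +0.0000 N (tension)
  Rx@0 = +662.3000 N
  Ry@0 = +1943.2439 N
  Ry@4 = +3440.1161 N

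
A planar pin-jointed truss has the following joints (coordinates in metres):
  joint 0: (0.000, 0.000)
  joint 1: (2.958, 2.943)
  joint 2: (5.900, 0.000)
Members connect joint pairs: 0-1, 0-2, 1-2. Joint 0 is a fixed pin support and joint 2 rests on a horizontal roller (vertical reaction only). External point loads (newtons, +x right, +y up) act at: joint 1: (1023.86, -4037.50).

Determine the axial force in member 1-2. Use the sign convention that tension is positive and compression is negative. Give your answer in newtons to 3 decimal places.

N=3 nodes, M=3 members, R=3 reactions → 2N=6, M+R=6
member 0 (0-1): L=4.1727, (cx,cy)=(0.7089,0.7053)
member 1 (0-2): L=5.9000, (cx,cy)=(1.0000,0.0000)
member 2 (1-2): L=4.1613, (cx,cy)=(0.7070,-0.7072)
solve A·x = −loads:
  F[0-1] = -2130.3631 N (compression)
  F[0-2] = +2534.0785 N (tension)
  F[1-2] = -3584.3373 N (compression)
  Rx@0 = -1023.8600 N
  Ry@0 = +1502.5602 N
  Ry@2 = +2534.9398 N

-3584.337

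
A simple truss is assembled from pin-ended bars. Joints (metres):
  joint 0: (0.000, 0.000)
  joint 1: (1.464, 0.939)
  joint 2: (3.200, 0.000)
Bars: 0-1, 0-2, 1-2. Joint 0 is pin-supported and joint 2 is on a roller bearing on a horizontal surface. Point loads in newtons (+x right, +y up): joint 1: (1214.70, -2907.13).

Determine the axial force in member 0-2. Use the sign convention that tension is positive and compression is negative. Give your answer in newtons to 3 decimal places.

3117.868

N=3 nodes, M=3 members, R=3 reactions → 2N=6, M+R=6
member 0 (0-1): L=1.7393, (cx,cy)=(0.8417,0.5399)
member 1 (0-2): L=3.2000, (cx,cy)=(1.0000,0.0000)
member 2 (1-2): L=1.9737, (cx,cy)=(0.8796,-0.4758)
solve A·x = −loads:
  F[0-1] = -2260.9969 N (compression)
  F[0-2] = +3117.8680 N (tension)
  F[1-2] = -3544.7449 N (compression)
  Rx@0 = -1214.7000 N
  Ry@0 = +1220.6795 N
  Ry@2 = +1686.4505 N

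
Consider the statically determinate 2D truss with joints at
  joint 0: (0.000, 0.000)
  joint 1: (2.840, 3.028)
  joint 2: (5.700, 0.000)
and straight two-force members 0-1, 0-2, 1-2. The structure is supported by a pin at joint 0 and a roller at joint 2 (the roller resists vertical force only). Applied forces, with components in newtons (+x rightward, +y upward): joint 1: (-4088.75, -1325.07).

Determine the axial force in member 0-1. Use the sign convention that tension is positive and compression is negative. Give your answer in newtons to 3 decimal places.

N=3 nodes, M=3 members, R=3 reactions → 2N=6, M+R=6
member 0 (0-1): L=4.1514, (cx,cy)=(0.6841,0.7294)
member 1 (0-2): L=5.7000, (cx,cy)=(1.0000,0.0000)
member 2 (1-2): L=4.1651, (cx,cy)=(0.6867,-0.7270)
solve A·x = −loads:
  F[0-1] = -3889.4560 N (compression)
  F[0-2] = -1427.9678 N (compression)
  F[1-2] = +2079.6100 N (tension)
  Rx@0 = +4088.7500 N
  Ry@0 = +2836.9185 N
  Ry@2 = -1511.8485 N

-3889.456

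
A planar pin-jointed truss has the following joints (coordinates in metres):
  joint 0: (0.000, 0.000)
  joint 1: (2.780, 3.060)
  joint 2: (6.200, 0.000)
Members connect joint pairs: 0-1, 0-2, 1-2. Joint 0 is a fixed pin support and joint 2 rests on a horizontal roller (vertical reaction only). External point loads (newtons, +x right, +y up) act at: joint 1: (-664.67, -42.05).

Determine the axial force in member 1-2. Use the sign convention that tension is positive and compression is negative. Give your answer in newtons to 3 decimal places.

N=3 nodes, M=3 members, R=3 reactions → 2N=6, M+R=6
member 0 (0-1): L=4.1342, (cx,cy)=(0.6724,0.7402)
member 1 (0-2): L=6.2000, (cx,cy)=(1.0000,0.0000)
member 2 (1-2): L=4.5891, (cx,cy)=(0.7452,-0.6668)
solve A·x = −loads:
  F[0-1] = -474.5496 N (compression)
  F[0-2] = -345.5677 N (compression)
  F[1-2] = +463.6990 N (tension)
  Rx@0 = +664.6700 N
  Ry@0 = +351.2421 N
  Ry@2 = -309.1921 N

463.699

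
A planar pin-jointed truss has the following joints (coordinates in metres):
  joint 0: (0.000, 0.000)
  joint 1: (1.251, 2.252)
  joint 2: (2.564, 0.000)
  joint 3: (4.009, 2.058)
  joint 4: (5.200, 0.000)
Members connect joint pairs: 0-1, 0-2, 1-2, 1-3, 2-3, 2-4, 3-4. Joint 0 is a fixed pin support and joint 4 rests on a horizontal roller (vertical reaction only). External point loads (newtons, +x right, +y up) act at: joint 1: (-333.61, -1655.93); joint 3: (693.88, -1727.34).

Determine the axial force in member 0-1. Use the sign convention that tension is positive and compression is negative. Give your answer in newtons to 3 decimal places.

N=5 nodes, M=7 members, R=3 reactions → 2N=10, M+R=10
member 0 (0-1): L=2.5761, (cx,cy)=(0.4856,0.8742)
member 1 (0-2): L=2.5640, (cx,cy)=(1.0000,0.0000)
member 2 (1-2): L=2.6068, (cx,cy)=(0.5037,-0.8639)
member 3 (1-3): L=2.7648, (cx,cy)=(0.9975,-0.0702)
member 4 (2-3): L=2.5146, (cx,cy)=(0.5746,0.8184)
member 5 (2-4): L=2.6360, (cx,cy)=(1.0000,0.0000)
member 6 (3-4): L=2.3778, (cx,cy)=(0.5009,-0.8655)
solve A·x = −loads:
  F[0-1] = -1742.2600 N (compression)
  F[0-2] = +1206.3288 N (tension)
  F[1-2] = -116.8948 N (compression)
  F[1-3] = -454.6920 N (compression)
  F[2-3] = +123.3909 N (tension)
  F[2-4] = +1076.5464 N (tension)
  F[3-4] = -2149.2797 N (compression)
  Rx@0 = -360.2700 N
  Ry@0 = +1523.0412 N
  Ry@4 = +1860.2288 N

-1742.260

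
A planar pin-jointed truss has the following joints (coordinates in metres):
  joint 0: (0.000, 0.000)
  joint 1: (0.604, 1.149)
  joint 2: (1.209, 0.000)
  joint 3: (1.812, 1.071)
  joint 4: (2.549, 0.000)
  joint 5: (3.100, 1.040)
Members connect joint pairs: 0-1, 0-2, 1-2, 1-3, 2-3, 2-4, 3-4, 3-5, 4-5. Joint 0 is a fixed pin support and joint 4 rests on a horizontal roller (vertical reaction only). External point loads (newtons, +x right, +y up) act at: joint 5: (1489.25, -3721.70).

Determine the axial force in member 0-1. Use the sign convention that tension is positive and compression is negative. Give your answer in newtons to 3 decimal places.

1595.334

N=6 nodes, M=9 members, R=3 reactions → 2N=12, M+R=12
member 0 (0-1): L=1.2981, (cx,cy)=(0.4653,0.8852)
member 1 (0-2): L=1.2090, (cx,cy)=(1.0000,0.0000)
member 2 (1-2): L=1.2985, (cx,cy)=(0.4659,-0.8848)
member 3 (1-3): L=1.2105, (cx,cy)=(0.9979,-0.0644)
member 4 (2-3): L=1.2291, (cx,cy)=(0.4906,0.8714)
member 5 (2-4): L=1.3400, (cx,cy)=(1.0000,0.0000)
member 6 (3-4): L=1.3001, (cx,cy)=(0.5669,-0.8238)
member 7 (3-5): L=1.2884, (cx,cy)=(0.9997,-0.0241)
member 8 (4-5): L=1.1769, (cx,cy)=(0.4682,0.8836)
solve A·x = −loads:
  F[0-1] = +1595.3341 N (tension)
  F[0-2] = +746.9381 N (tension)
  F[1-2] = -1708.1504 N (compression)
  F[1-3] = +1541.3511 N (tension)
  F[2-3] = +1734.5256 N (tension)
  F[2-4] = -899.8716 N (compression)
  F[3-4] = -1814.0020 N (compression)
  F[3-5] = +3418.4470 N (tension)
  F[4-5] = -4118.6845 N (compression)
  Rx@0 = -1489.2500 N
  Ry@0 = -1412.1133 N
  Ry@4 = +5133.8133 N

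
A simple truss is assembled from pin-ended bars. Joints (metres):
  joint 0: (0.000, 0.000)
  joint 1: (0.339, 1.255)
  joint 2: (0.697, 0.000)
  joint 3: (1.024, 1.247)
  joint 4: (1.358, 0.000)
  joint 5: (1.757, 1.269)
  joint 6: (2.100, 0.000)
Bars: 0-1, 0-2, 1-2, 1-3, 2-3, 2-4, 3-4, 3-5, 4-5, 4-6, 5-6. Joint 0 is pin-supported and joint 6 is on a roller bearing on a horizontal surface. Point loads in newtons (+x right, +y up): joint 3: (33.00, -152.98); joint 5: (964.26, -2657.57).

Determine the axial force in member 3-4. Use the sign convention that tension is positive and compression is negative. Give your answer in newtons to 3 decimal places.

N=7 nodes, M=11 members, R=3 reactions → 2N=14, M+R=14
member 0 (0-1): L=1.3000, (cx,cy)=(0.2608,0.9654)
member 1 (0-2): L=0.6970, (cx,cy)=(1.0000,0.0000)
member 2 (1-2): L=1.3051, (cx,cy)=(0.2743,-0.9616)
member 3 (1-3): L=0.6850, (cx,cy)=(0.9999,-0.0117)
member 4 (2-3): L=1.2892, (cx,cy)=(0.2537,0.9673)
member 5 (2-4): L=0.6610, (cx,cy)=(1.0000,0.0000)
member 6 (3-4): L=1.2910, (cx,cy)=(0.2587,-0.9660)
member 7 (3-5): L=0.7333, (cx,cy)=(0.9995,0.0300)
member 8 (4-5): L=1.3302, (cx,cy)=(0.2999,0.9540)
member 9 (4-6): L=0.7420, (cx,cy)=(1.0000,0.0000)
member 10 (5-6): L=1.3145, (cx,cy)=(0.2609,-0.9654)
solve A·x = −loads:
  F[0-1] = +93.0500 N (tension)
  F[0-2] = +972.9950 N (tension)
  F[1-2] = -94.0218 N (compression)
  F[1-3] = +50.0601 N (tension)
  F[2-3] = +93.4720 N (tension)
  F[2-4] = +923.4939 N (tension)
  F[3-4] = -248.1080 N (compression)
  F[3-5] = +105.0047 N (tension)
  F[4-5] = +251.2276 N (tension)
  F[4-6] = +783.9484 N (tension)
  F[5-6] = -3004.4603 N (compression)
  Rx@0 = -997.2600 N
  Ry@0 = -89.8305 N
  Ry@6 = +2900.3805 N

-248.108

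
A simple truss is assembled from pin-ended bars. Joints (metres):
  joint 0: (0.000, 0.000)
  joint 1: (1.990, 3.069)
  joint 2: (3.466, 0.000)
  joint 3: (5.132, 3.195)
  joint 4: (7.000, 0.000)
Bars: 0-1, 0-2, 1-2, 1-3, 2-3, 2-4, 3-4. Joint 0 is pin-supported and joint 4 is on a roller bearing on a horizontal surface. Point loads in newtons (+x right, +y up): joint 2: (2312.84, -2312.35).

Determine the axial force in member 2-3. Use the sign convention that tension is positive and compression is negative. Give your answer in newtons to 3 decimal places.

N=5 nodes, M=7 members, R=3 reactions → 2N=10, M+R=10
member 0 (0-1): L=3.6577, (cx,cy)=(0.5441,0.8390)
member 1 (0-2): L=3.4660, (cx,cy)=(1.0000,0.0000)
member 2 (1-2): L=3.4055, (cx,cy)=(0.4334,-0.9012)
member 3 (1-3): L=3.1445, (cx,cy)=(0.9992,0.0401)
member 4 (2-3): L=3.6033, (cx,cy)=(0.4624,0.8867)
member 5 (2-4): L=3.5340, (cx,cy)=(1.0000,0.0000)
member 6 (3-4): L=3.7010, (cx,cy)=(0.5047,-0.8633)
solve A·x = −loads:
  F[0-1] = -1391.3448 N (compression)
  F[0-2] = +3069.8093 N (tension)
  F[1-2] = +1237.8435 N (tension)
  F[1-3] = -1294.5129 N (compression)
  F[2-3] = +1349.7494 N (tension)
  F[2-4] = +669.4068 N (tension)
  F[3-4] = -1326.2734 N (compression)
  Rx@0 = -2312.8400 N
  Ry@0 = +1167.4064 N
  Ry@4 = +1144.9436 N

1349.749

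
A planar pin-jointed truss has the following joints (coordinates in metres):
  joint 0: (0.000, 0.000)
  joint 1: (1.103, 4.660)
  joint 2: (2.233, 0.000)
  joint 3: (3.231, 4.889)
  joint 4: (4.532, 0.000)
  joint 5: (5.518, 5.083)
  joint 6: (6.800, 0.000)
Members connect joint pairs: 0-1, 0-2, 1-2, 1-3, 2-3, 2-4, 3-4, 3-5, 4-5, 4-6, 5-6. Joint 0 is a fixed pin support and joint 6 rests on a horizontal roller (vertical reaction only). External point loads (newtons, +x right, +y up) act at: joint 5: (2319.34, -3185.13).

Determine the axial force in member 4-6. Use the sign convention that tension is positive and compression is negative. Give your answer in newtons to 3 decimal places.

N=7 nodes, M=11 members, R=3 reactions → 2N=14, M+R=14
member 0 (0-1): L=4.7888, (cx,cy)=(0.2303,0.9731)
member 1 (0-2): L=2.2330, (cx,cy)=(1.0000,0.0000)
member 2 (1-2): L=4.7950, (cx,cy)=(0.2357,-0.9718)
member 3 (1-3): L=2.1403, (cx,cy)=(0.9943,0.1070)
member 4 (2-3): L=4.9898, (cx,cy)=(0.2000,0.9798)
member 5 (2-4): L=2.2990, (cx,cy)=(1.0000,0.0000)
member 6 (3-4): L=5.0591, (cx,cy)=(0.2572,-0.9664)
member 7 (3-5): L=2.2952, (cx,cy)=(0.9964,0.0845)
member 8 (4-5): L=5.1777, (cx,cy)=(0.1904,0.9817)
member 9 (4-6): L=2.2680, (cx,cy)=(1.0000,0.0000)
member 10 (5-6): L=5.2422, (cx,cy)=(0.2446,-0.9696)
solve A·x = −loads:
  F[0-1] = +1164.5274 N (tension)
  F[0-2] = +2051.1131 N (tension)
  F[1-2] = -1107.4570 N (compression)
  F[1-3] = +532.2653 N (tension)
  F[2-3] = +1098.4612 N (tension)
  F[2-4] = +1570.4300 N (tension)
  F[3-4] = -1082.4792 N (compression)
  F[3-5] = +1030.9677 N (tension)
  F[4-5] = +1065.5740 N (tension)
  F[4-6] = +1089.1441 N (tension)
  F[5-6] = -4453.5769 N (compression)
  Rx@0 = -2319.3400 N
  Ry@0 = -1133.2160 N
  Ry@6 = +4318.3460 N

1089.144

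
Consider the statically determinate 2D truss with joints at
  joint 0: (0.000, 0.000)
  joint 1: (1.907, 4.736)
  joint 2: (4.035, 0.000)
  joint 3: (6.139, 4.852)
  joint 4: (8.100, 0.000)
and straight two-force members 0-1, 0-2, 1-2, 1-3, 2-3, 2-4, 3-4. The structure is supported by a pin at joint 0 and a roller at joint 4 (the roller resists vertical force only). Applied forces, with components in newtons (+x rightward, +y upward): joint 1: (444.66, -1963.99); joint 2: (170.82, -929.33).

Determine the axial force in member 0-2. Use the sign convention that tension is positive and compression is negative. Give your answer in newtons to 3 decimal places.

N=5 nodes, M=7 members, R=3 reactions → 2N=10, M+R=10
member 0 (0-1): L=5.1055, (cx,cy)=(0.3735,0.9276)
member 1 (0-2): L=4.0350, (cx,cy)=(1.0000,0.0000)
member 2 (1-2): L=5.1921, (cx,cy)=(0.4099,-0.9122)
member 3 (1-3): L=4.2336, (cx,cy)=(0.9996,0.0274)
member 4 (2-3): L=5.2885, (cx,cy)=(0.3978,0.9175)
member 5 (2-4): L=4.0650, (cx,cy)=(1.0000,0.0000)
member 6 (3-4): L=5.2333, (cx,cy)=(0.3747,-0.9271)
solve A·x = −loads:
  F[0-1] = -1841.2657 N (compression)
  F[0-2] = +1303.2244 N (tension)
  F[1-2] = -310.8435 N (compression)
  F[1-3] = -1005.3820 N (compression)
  F[2-3] = +1321.9911 N (tension)
  F[2-4] = +479.0624 N (tension)
  F[3-4] = -1278.4687 N (compression)
  Rx@0 = -615.4800 N
  Ry@0 = +1708.0008 N
  Ry@4 = +1185.3192 N

1303.224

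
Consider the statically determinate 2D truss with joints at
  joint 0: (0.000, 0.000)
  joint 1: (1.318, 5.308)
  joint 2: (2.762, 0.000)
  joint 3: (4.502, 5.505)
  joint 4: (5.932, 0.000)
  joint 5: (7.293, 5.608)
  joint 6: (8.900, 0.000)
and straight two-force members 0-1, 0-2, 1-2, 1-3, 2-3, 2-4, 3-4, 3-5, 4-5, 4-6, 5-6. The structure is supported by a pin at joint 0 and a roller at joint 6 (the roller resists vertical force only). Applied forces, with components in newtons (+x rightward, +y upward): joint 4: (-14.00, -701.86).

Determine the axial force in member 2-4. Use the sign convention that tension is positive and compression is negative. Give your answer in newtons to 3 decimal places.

177.413

N=7 nodes, M=11 members, R=3 reactions → 2N=14, M+R=14
member 0 (0-1): L=5.4692, (cx,cy)=(0.2410,0.9705)
member 1 (0-2): L=2.7620, (cx,cy)=(1.0000,0.0000)
member 2 (1-2): L=5.5009, (cx,cy)=(0.2625,-0.9649)
member 3 (1-3): L=3.1901, (cx,cy)=(0.9981,0.0618)
member 4 (2-3): L=5.7734, (cx,cy)=(0.3014,0.9535)
member 5 (2-4): L=3.1700, (cx,cy)=(1.0000,0.0000)
member 6 (3-4): L=5.6877, (cx,cy)=(0.2514,-0.9679)
member 7 (3-5): L=2.7929, (cx,cy)=(0.9993,0.0369)
member 8 (4-5): L=5.7708, (cx,cy)=(0.2358,0.9718)
member 9 (4-6): L=2.9680, (cx,cy)=(1.0000,0.0000)
member 10 (5-6): L=5.8337, (cx,cy)=(0.2755,-0.9613)
solve A·x = −loads:
  F[0-1] = -241.1660 N (compression)
  F[0-2] = +44.1178 N (tension)
  F[1-2] = +234.8848 N (tension)
  F[1-3] = -120.0046 N (compression)
  F[2-3] = -237.6998 N (compression)
  F[2-4] = +177.4135 N (tension)
  F[3-4] = +232.3010 N (tension)
  F[3-5] = -249.9886 N (compression)
  F[4-5] = +490.8677 N (tension)
  F[4-6] = +134.0508 N (tension)
  F[5-6] = -486.6291 N (compression)
  Rx@0 = +14.0000 N
  Ry@0 = +234.0585 N
  Ry@6 = +467.8015 N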